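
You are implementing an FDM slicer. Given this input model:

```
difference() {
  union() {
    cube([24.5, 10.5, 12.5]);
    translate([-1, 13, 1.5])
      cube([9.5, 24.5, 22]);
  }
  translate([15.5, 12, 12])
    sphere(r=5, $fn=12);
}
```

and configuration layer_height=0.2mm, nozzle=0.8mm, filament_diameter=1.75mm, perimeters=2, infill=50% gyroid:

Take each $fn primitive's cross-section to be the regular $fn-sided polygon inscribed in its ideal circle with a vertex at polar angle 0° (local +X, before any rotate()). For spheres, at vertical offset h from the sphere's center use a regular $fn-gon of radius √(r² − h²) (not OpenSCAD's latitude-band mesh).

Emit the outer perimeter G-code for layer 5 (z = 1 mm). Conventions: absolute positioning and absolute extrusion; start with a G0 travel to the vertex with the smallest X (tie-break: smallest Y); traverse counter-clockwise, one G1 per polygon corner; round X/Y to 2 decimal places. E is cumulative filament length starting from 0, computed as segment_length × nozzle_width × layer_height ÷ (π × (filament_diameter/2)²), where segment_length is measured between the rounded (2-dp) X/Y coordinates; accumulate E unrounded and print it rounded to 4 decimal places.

At z = 1 mm: the 24.5×10.5 cube contributes its full rectangle; the cube at (-1, 13) is not intersected at this z (z outside [1.5, 23.5]); Merging all regions: only the 24.5×10.5 cube is present, so the union is just that shape — 1 connected region; the sphere at (15.5, 12) is absent (|z−center|=11.000 > r=5); After the difference (first − rest): none of the subtracted shapes is present at this height, so that combined region is unchanged — 1 connected region. The outline is a single polygon with 4 vertices. Extrusion per mm of travel: 0.8 × 0.2 / (π × 0.875²) = 0.066520. Accumulating E over each segment gives final E = 4.6564.

G0 X0.00 Y0.00 Z1.00
G1 X24.50 Y0.00 E1.6297
G1 X24.50 Y10.50 E2.3282
G1 X0.00 Y10.50 E3.9580
G1 X0.00 Y0.00 E4.6564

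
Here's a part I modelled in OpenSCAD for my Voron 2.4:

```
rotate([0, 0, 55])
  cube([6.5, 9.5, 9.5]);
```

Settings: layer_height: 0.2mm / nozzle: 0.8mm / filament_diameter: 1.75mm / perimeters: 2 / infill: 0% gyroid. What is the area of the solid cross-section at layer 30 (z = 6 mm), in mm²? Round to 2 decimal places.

At z = 6 mm: the cube is present — its section is the full 6.5×9.5 rectangle (area 61.75 mm²); (rotated 55° about Z; rotation is an isometry so areas/perimeters/island counts are preserved). Overall, the cross-section is a single solid region. Net area = 61.75 mm².

61.75 mm²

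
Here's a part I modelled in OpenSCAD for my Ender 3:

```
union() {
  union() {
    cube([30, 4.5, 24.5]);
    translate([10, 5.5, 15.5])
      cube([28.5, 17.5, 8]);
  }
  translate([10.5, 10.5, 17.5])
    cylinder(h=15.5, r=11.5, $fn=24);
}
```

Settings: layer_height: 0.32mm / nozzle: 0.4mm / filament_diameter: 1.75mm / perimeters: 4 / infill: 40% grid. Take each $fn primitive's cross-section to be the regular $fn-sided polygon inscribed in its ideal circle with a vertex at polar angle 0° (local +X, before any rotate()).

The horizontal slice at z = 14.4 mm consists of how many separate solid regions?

1

At z = 14.4 mm: the cube is present — its section is the full 30×4.5 rectangle; the cube at (10, 5.5) is absent (z outside [15.5, 23.5]); Merging all regions: only the 30×4.5 cube is present, so the union is just that shape — 1 connected region; the cylinder at (10.5, 10.5) is absent (z outside [17.5, 33]); Taking the union: only that combined region is present, so the union is just that shape — 1 connected region. The result has 1 disconnected region.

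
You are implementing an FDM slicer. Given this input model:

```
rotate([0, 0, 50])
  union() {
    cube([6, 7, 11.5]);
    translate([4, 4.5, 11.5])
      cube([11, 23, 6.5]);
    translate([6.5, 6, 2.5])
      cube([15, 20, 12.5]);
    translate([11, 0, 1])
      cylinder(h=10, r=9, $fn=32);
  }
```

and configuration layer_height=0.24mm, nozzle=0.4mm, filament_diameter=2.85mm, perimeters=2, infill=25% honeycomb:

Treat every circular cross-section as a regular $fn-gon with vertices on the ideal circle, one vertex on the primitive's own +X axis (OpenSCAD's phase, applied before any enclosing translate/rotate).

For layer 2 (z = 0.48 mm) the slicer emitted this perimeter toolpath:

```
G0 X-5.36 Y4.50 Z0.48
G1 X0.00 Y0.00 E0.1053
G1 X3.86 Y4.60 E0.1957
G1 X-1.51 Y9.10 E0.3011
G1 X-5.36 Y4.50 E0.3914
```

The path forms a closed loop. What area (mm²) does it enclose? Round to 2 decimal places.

Apply the shoelace formula to the sequence of (X, Y) vertices; enclosed area = 42.03 mm².

42.03 mm²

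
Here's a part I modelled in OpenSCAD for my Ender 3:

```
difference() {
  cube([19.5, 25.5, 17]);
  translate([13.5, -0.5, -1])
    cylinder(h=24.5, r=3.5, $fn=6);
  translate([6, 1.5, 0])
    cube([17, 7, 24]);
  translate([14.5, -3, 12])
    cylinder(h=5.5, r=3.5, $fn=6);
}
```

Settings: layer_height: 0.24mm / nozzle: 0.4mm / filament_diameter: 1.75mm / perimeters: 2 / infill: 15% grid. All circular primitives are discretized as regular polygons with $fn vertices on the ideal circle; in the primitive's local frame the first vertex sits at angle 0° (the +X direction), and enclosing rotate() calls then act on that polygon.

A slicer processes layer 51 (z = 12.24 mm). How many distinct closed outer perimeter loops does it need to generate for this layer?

At z = 12.24 mm: the cube is present — its section is the full 19.5×25.5 rectangle; the cylinder at (13.5, -0.5): section is a regular 6-gon, circumradius r=3.5; the cube at (6, 1.5) is present — its section is the full 17×7 rectangle; the r=3.5 cylinder at (14.5, -3) contributes a regular 6-gon of circumradius 3.5; Subtracting the remaining from the first: starting from the 19.5×25.5 cube, the r=3.5 cylinder at (13.5, -0.5) partially overlaps it — only the 12.56 mm² overlap (of its 31.83 mm²) is removed, clipping the outline; the 17×7 cube at (6, 1.5) partially overlaps it — only the 90.28 mm² overlap (of its 119.00 mm²) is removed, clipping the outline; the r=3.5 cylinder at (14.5, -3) misses the remaining region (no effect) — 2 connected regions. The result has 2 disconnected regions.

2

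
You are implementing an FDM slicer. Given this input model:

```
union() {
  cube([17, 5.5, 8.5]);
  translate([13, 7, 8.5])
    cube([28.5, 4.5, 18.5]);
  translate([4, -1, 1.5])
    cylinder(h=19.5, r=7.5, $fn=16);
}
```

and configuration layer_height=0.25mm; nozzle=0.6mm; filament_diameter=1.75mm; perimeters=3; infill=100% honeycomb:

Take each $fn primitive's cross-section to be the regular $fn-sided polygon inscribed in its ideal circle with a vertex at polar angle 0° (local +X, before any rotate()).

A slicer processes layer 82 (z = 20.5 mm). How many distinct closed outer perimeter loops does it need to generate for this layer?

At z = 20.5 mm: the cube is not intersected at this z (z outside [0, 8.5]); the cube at (13, 7) (footprint 28.5×4.5) is included at this height; the r=7.5 cylinder at (4, -1) gives a regular 16-gon of circumradius 7.5 (constant along its height); Taking the union: the 2 present regions are separate (no shared area or edge), so areas and boundary lengths simply add and each stays a separate island — 2 connected regions. The result has 2 disconnected regions.

2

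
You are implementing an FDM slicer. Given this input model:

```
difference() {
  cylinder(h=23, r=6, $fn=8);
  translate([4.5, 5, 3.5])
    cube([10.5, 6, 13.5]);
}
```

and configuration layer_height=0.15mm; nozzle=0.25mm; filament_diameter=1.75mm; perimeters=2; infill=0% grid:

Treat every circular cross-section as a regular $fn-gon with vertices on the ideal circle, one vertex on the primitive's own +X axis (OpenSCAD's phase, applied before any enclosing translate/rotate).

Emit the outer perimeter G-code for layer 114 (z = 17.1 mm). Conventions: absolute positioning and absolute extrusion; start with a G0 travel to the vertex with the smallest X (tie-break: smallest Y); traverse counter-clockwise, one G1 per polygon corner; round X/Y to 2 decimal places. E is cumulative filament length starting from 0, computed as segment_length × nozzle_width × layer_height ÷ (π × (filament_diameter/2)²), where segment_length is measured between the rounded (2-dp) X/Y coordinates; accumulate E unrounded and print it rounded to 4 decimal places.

At z = 17.1 mm: the cylinder: section is a regular 8-gon, circumradius r=6; the cube at (4.5, 5) does not reach this height (z outside [3.5, 17]); Taking the first minus the rest: none of the subtracted shapes is present at this height, so the r=6 cylinder is unchanged — 1 connected region. The outline is a single polygon with 8 vertices. Extrusion per mm of travel: 0.25 × 0.15 / (π × 0.875²) = 0.015591. Accumulating E over each segment gives final E = 0.5726.

G0 X-6.00 Y0.00 Z17.10
G1 X-4.24 Y-4.24 E0.0716
G1 X0.00 Y-6.00 E0.1431
G1 X4.24 Y-4.24 E0.2147
G1 X6.00 Y0.00 E0.2863
G1 X4.24 Y4.24 E0.3579
G1 X0.00 Y6.00 E0.4294
G1 X-4.24 Y4.24 E0.5010
G1 X-6.00 Y0.00 E0.5726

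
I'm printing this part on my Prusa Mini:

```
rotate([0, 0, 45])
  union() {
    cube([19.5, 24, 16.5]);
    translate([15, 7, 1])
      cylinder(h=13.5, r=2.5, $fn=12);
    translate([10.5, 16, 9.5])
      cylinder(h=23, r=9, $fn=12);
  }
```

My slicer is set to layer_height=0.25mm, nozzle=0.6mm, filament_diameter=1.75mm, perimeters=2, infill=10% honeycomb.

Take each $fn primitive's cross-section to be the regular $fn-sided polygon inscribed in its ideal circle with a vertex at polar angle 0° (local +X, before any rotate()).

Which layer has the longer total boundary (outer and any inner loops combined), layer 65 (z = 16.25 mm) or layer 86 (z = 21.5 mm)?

layer 65 (z = 16.25 mm)

Layer 65 (z = 16.25): the cube is present — its section is the full 19.5×24 rectangle (perimeter 87.00 mm); the cylinder at (15, 7) is absent (z outside [1, 14.5]); the r=9 cylinder at (10.5, 16) contributes a regular 12-gon of circumradius 9 (perimeter = 2·12·9.000·sin(180°/12) = 55.90 mm); Combining (union): the regions partially overlap (shared area 239.27 mm²), so the edge portions inside another operand are dropped and the merged outline is re-measured after clipping — boundary = 87.26 mm; (rotated 45° about Z; rotation is an isometry so areas/perimeters/island counts are preserved). So its perimeter = 87.26 mm. Layer 86 (z = 21.5): the cube is not intersected at this z (z outside [0, 16.5]); the cylinder at (15, 7) is absent (z outside [1, 14.5]); the r=9 cylinder at (10.5, 16) contributes a regular 12-gon of circumradius 9 (perimeter = 2·12·9.000·sin(180°/12) = 55.90 mm); Taking the union: only the r=9 cylinder at (10.5, 16) is present, so the union is just that shape — boundary = 55.90 mm; (whole slice rotated 45° about Z — lengths, areas and connectivity unchanged). So its perimeter = 55.90 mm. Layer 65 is larger (87.26 vs 55.90 mm).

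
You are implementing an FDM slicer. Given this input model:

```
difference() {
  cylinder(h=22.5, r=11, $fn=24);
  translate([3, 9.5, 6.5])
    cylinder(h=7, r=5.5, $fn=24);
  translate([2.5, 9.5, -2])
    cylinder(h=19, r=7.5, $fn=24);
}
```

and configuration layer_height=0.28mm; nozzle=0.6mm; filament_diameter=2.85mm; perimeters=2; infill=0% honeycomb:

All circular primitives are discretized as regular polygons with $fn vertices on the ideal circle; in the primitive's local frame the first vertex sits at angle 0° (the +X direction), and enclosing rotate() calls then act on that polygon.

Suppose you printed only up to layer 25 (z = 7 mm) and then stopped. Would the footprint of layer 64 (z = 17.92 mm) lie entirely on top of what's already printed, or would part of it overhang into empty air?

part overhangs

Compare the two slices. At z = 7: the r=11 cylinder gives a regular 24-gon of circumradius 11 (constant along its height) (area = (24/2)·11.000²·sin(360°/24) = 375.81 mm²); the cylinder at (3, 9.5): section is a regular 24-gon, circumradius r=5.5 (area = (24/2)·5.500²·sin(360°/24) = 93.95 mm²); the r=7.5 cylinder at (2.5, 9.5) gives a regular 24-gon of circumradius 7.5 (constant along its height) (area = (24/2)·7.500²·sin(360°/24) = 174.70 mm²); Subtracting the remaining from the first: starting from the r=11 cylinder (375.81 mm²), the r=5.5 cylinder at (3, 9.5) partially overlaps it — only the 52.45 mm² overlap (of its 93.95 mm²) is removed, clipping the outline; the r=7.5 cylinder at (2.5, 9.5) partially overlaps it — only the 38.02 mm² overlap (of its 174.70 mm²) is removed, clipping the outline — area = 285.34 mm². At z = 17.92: the cylinder: section is a regular 24-gon, circumradius r=11 (area = (24/2)·11.000²·sin(360°/24) = 375.81 mm²); the cylinder at (3, 9.5) is absent (z outside [6.5, 13.5]); the cylinder at (2.5, 9.5) is absent (z outside [-2, 17]); Subtracting the remaining from the first: none of the subtracted shapes is present at this height, so the r=11 cylinder is unchanged — area = 375.81 mm². Checking containment: at z = 17.92 the cross-section extends beyond the z = 7 cross-section by about 90.47 mm².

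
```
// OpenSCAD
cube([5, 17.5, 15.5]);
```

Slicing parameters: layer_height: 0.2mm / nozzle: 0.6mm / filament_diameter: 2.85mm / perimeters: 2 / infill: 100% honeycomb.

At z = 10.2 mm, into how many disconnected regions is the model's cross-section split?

1

At z = 10.2 mm: the cube is present — its section is the full 5×17.5 rectangle. The result has 1 disconnected region.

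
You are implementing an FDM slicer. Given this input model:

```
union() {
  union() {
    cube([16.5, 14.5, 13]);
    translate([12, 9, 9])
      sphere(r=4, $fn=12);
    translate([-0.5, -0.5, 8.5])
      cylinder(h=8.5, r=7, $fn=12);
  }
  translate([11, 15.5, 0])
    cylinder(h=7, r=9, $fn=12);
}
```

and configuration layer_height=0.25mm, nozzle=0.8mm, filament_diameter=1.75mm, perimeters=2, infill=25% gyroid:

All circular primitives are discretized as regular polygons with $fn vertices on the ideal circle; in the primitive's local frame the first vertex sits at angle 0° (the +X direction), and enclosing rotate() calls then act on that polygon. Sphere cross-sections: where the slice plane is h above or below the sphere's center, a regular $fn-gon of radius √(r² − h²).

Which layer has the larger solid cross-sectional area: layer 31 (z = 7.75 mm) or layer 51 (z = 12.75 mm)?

layer 51 (z = 12.75 mm)

Layer 31 (z = 7.75): the cube is present — its section is the full 16.5×14.5 rectangle (area 239.25 mm²); the r=4 sphere at (12, 9) contributes a regular 12-gon of circumradius √(4²−1.25²) = 3.800 (area = (12/2)·3.800²·sin(360°/12) = 43.31 mm²); the cylinder at (-0.5, -0.5) is absent (z outside [8.5, 17]); Combining (union): the r=4 sphere at (12, 9) lies entirely inside the 16.5×14.5 cube, so the union is just the 16.5×14.5 cube — area = 239.25 mm²; the cylinder at (11, 15.5) is not intersected at this z (z outside [0, 7]); Combining (union): only the result so far is present, so the union is just that shape — area = 239.25 mm². So its area = 239.25 mm². Layer 51 (z = 12.75): the cube is present — its section is the full 16.5×14.5 rectangle (area 239.25 mm²); the r=4 sphere at (12, 9) contributes a regular 12-gon of circumradius √(4²−3.75²) = 1.392 (area = (12/2)·1.392²·sin(360°/12) = 5.81 mm²); the r=7 cylinder at (-0.5, -0.5) contributes a regular 12-gon of circumradius 7 (area = (12/2)·7.000²·sin(360°/12) = 147.00 mm²); Merging all regions: the regions partially overlap — summed areas 392.06 mm² minus the doubly-counted overlap 35.88 mm² gives 356.18 mm² — area = 356.18 mm²; the cylinder at (11, 15.5) is not intersected at this z (z outside [0, 7]); Merging all regions: only the result so far is present, so the union is just that shape — area = 356.18 mm². So its area = 356.18 mm². Layer 51 is larger (356.18 vs 239.25 mm²).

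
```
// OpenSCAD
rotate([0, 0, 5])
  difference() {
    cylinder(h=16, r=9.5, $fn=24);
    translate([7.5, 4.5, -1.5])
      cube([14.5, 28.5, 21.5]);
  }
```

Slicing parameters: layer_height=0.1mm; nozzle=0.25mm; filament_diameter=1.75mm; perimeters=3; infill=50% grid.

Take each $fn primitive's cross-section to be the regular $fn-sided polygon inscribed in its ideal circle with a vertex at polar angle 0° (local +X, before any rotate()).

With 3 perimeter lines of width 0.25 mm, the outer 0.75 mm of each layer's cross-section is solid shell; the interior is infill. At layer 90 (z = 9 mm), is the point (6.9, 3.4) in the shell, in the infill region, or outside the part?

At z = 9 mm: the r=9.5 cylinder gives a regular 24-gon of circumradius 9.5 (constant along its height); the cube at (7.5, 4.5) (footprint 14.5×28.5) is included at this height; After the difference (first − rest): starting from the r=9.5 cylinder, the 14.5×28.5 cube at (7.5, 4.5) partially overlaps it — only the 0.54 mm² overlap (of its 413.25 mm²) is removed, clipping the outline — 1 connected region; (whole slice rotated 5° about Z — lengths, areas and connectivity unchanged). Overall, the cross-section is a single solid region. Undo the 5° rotation: the query point maps to (7.170, 2.786) in the un-rotated model frame. The nearest boundary edge runs (8.33, 4.50)→(9.18, 2.46); distance from the point to it = 1.73 mm. The point is inside the cross-section and 1.73 mm from the nearest boundary — more than the 0.75 mm shell width (3 × 0.25), so it's in the infill interior.

infill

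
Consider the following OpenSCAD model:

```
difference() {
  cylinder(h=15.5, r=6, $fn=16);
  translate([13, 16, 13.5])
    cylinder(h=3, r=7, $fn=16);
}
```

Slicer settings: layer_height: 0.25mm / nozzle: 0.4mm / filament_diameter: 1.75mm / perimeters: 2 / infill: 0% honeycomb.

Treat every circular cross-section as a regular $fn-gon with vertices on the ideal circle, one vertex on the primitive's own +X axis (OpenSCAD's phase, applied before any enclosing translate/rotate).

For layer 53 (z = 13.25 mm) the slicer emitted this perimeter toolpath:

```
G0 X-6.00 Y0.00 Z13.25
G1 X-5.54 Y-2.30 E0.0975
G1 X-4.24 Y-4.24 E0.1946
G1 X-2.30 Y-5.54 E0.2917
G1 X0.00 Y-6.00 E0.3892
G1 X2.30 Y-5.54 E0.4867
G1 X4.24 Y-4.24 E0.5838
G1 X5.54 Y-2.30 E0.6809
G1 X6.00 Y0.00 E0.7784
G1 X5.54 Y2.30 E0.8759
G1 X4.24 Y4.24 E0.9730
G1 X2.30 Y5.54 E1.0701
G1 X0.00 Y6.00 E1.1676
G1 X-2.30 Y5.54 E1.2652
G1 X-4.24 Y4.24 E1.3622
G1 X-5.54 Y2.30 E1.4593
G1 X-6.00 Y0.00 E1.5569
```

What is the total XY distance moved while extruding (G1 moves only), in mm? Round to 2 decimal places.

Sum the Euclidean lengths of each G1 segment: total = 37.45 mm.

37.45 mm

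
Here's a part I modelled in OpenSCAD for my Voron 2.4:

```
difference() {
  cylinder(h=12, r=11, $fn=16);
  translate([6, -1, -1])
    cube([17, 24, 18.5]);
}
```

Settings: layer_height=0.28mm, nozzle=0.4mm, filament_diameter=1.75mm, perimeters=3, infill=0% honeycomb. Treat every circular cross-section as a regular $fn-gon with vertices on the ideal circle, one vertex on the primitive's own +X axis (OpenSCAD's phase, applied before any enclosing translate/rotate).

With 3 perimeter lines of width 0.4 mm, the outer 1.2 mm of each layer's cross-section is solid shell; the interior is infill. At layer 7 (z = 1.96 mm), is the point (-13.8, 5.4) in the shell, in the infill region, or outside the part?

outside

At z = 1.96 mm: the cylinder: section is a regular 16-gon, circumradius r=11; the cube at (6, -1) (footprint 17×24) is included at this height; After the difference (first − rest): starting from the r=11 cylinder, the 17×24 cube at (6, -1) partially overlaps it — only the 35.84 mm² overlap (of its 408.00 mm²) is removed, clipping the outline — 1 connected region. Overall, the cross-section is a single solid region. The nearest boundary edge runs (-11.00, 0.00)→(-10.16, 4.21); distance from the point to it = 3.83 mm. The point is not inside any of the regions above, so it lies outside the cross-section (3.83 mm from the nearest boundary).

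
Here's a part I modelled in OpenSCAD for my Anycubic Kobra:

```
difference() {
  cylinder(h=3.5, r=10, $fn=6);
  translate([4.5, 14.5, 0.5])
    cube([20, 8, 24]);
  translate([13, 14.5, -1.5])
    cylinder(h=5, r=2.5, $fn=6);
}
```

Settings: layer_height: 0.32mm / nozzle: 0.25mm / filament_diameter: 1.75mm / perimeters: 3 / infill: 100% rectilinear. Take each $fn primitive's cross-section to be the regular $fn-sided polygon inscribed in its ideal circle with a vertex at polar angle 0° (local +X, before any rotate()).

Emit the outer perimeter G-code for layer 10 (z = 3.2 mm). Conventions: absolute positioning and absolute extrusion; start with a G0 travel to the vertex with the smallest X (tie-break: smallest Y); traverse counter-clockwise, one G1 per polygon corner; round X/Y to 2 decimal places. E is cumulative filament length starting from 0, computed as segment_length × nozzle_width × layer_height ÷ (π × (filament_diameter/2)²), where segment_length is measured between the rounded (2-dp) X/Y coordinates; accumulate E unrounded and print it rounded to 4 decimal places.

G0 X-10.00 Y0.00 Z3.20
G1 X-5.00 Y-8.66 E0.3326
G1 X5.00 Y-8.66 E0.6652
G1 X10.00 Y0.00 E0.9978
G1 X5.00 Y8.66 E1.3304
G1 X-5.00 Y8.66 E1.6630
G1 X-10.00 Y0.00 E1.9956

At z = 3.2 mm: the r=10 cylinder contributes a regular 6-gon of circumradius 10; the 20×8 cube at (4.5, 14.5) contributes its full rectangle; the cylinder at (13, 14.5): section is a regular 6-gon, circumradius r=2.5; Taking the first minus the rest: starting from the r=10 cylinder, the 20×8 cube at (4.5, 14.5) misses the remaining region (no effect); the r=2.5 cylinder at (13, 14.5) misses the remaining region (no effect) — 1 connected region. The outline is a single polygon with 6 vertices. Extrusion per mm of travel: 0.25 × 0.32 / (π × 0.875²) = 0.033260. Accumulating E over each segment gives final E = 1.9956.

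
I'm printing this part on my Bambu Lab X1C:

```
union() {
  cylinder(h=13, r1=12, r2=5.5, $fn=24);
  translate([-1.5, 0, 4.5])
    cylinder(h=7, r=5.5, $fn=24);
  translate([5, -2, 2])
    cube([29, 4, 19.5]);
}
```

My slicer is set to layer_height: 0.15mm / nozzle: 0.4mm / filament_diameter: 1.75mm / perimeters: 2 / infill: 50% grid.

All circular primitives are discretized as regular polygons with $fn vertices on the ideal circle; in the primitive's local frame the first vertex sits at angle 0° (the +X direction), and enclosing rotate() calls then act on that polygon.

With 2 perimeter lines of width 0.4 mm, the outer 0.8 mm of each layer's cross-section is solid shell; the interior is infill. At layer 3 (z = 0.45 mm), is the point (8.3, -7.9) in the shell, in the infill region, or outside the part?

shell

At z = 0.45 mm: the cone: at t=0.035 of its height the radius interpolates to r₁+(r₂−r₁)t = 11.775, giving a regular 24-gon of that circumradius; the cylinder at (-1.5, 0) is absent (z outside [4.5, 11.5]); the cube at (5, -2) is absent (z outside [2, 21.5]); Merging all regions: only the cone is present, so the union is just that shape — 1 connected region. Overall, the cross-section is a single solid region. The nearest boundary edge runs (8.33, -8.33)→(10.20, -5.89); distance from the point to it = 0.28 mm. The point is inside the cross-section, 0.28 mm from the nearest boundary — within the 0.8 mm shell band (2 × 0.4).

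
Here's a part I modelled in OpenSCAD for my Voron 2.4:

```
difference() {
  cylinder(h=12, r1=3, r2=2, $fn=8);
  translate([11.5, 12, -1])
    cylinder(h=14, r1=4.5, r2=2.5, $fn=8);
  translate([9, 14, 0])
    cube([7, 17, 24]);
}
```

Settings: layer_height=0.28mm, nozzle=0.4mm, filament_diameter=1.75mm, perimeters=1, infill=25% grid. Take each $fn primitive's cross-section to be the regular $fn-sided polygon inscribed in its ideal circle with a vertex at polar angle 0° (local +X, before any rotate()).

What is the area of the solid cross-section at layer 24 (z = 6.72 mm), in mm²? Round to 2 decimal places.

16.84 mm²

At z = 6.72 mm: the cone: at t=0.560 of its height the radius interpolates to r₁+(r₂−r₁)t = 2.440, giving a regular 8-gon of that circumradius (area = (8/2)·2.440²·sin(360°/8) = 16.84 mm²); the cone at (11.5, 12) contributes a regular 8-gon of circumradius 3.397 (interpolated between r1=4.5 and r2=2.5 at t=0.551) (area = (8/2)·3.397²·sin(360°/8) = 32.64 mm²); the cube at (9, 14) (footprint 7×17) is included at this height (area 119.00 mm²); Subtracting the remaining from the first: starting from the cone (16.84 mm²), the cone at (11.5, 12) misses the remaining region (no effect); the 7×17 cube at (9, 14) misses the remaining region (no effect) — area = 16.84 mm². Overall, the cross-section is a single solid region. Net area = 16.84 mm².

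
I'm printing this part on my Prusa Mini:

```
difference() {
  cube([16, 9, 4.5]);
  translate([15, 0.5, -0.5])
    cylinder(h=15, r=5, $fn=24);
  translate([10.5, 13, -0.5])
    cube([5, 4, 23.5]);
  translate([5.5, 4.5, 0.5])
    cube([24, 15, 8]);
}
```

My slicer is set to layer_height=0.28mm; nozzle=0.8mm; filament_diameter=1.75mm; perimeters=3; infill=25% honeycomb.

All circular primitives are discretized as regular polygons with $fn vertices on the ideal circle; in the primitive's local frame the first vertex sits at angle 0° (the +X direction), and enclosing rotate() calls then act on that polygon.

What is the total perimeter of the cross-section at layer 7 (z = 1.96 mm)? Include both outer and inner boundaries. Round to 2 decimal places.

40.82 mm

At z = 1.96 mm: the 16×9 cube contributes its full rectangle (perimeter 50.00 mm); the r=5 cylinder at (15, 0.5) contributes a regular 24-gon of circumradius 5 (perimeter = 2·24·5.000·sin(180°/24) = 31.33 mm); the cube at (10.5, 13) is present — its section is the full 5×4 rectangle (perimeter 18.00 mm); the cube at (5.5, 4.5) (footprint 24×15) is included at this height (perimeter 78.00 mm); After the difference (first − rest): starting from the 16×9 cube, the r=5 cylinder at (15, 0.5) partially overlaps it — only the 27.33 mm² overlap (of its 77.65 mm²) is removed, clipping the outline; the 5×4 cube at (10.5, 13) misses the remaining region (no effect); the 24×15 cube at (5.5, 4.5) partially overlaps it — only the 44.36 mm² overlap (of its 360.00 mm²) is removed, clipping the outline — boundary = 40.82 mm. Overall, the cross-section is a single solid region. Total boundary length (outer) = 40.82 mm.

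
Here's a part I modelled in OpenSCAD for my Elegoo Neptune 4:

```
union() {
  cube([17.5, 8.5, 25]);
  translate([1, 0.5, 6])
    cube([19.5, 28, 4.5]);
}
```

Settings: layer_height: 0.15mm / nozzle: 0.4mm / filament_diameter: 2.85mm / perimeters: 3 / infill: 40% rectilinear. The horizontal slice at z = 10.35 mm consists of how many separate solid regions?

1

At z = 10.35 mm: the cube (footprint 17.5×8.5) is included at this height; the cube at (1, 0.5) (footprint 19.5×28) is included at this height; Taking the union: the regions partially overlap (shared area 132.00 mm²), so overlapping operands fuse into one piece — 1 connected region. The result has 1 disconnected region.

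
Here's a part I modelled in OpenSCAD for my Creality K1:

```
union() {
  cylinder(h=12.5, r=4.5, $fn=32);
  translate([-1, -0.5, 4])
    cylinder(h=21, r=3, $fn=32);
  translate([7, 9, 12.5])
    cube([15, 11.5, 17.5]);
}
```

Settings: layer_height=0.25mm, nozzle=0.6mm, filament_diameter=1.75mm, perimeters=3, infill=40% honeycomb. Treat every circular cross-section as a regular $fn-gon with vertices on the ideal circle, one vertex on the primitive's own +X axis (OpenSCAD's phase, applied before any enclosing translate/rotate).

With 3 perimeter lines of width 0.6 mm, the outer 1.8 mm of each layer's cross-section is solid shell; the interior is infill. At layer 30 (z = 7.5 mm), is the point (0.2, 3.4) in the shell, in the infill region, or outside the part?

shell

At z = 7.5 mm: the r=4.5 cylinder contributes a regular 32-gon of circumradius 4.5; the r=3 cylinder at (-1, -0.5) contributes a regular 32-gon of circumradius 3; the cube at (7, 9) does not reach this height (z outside [12.5, 30]); Combining (union): the r=3 cylinder at (-1, -0.5) lies entirely inside the r=4.5 cylinder, so the union is just the r=4.5 cylinder — 1 connected region. Overall, the cross-section is a single solid region. The nearest boundary edge runs (0.00, 4.50)→(0.88, 4.41); distance from the point to it = 1.08 mm. The point is inside the cross-section, 1.08 mm from the nearest boundary — within the 1.8 mm shell band (3 × 0.6).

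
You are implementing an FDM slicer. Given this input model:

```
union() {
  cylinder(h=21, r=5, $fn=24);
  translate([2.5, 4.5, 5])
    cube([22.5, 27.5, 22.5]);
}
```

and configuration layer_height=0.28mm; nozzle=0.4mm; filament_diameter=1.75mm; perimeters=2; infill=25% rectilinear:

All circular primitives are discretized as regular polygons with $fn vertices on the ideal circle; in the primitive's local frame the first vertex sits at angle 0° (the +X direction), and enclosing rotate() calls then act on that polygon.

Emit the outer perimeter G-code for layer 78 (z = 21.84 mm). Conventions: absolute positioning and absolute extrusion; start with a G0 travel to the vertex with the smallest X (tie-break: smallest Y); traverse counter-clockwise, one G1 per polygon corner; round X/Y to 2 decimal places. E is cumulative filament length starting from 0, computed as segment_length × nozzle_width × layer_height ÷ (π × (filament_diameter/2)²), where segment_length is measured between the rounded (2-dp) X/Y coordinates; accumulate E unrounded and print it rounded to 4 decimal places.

G0 X2.50 Y4.50 Z21.84
G1 X25.00 Y4.50 E1.0477
G1 X25.00 Y32.00 E2.3282
G1 X2.50 Y32.00 E3.3759
G1 X2.50 Y4.50 E4.6564

At z = 21.84 mm: the cylinder is absent (z outside [0, 21]); the 22.5×27.5 cube at (2.5, 4.5) contributes its full rectangle; Combining (union): only the 22.5×27.5 cube at (2.5, 4.5) is present, so the union is just that shape — 1 connected region. The outline is a single polygon with 4 vertices. Extrusion per mm of travel: 0.4 × 0.28 / (π × 0.875²) = 0.046564. Accumulating E over each segment gives final E = 4.6564.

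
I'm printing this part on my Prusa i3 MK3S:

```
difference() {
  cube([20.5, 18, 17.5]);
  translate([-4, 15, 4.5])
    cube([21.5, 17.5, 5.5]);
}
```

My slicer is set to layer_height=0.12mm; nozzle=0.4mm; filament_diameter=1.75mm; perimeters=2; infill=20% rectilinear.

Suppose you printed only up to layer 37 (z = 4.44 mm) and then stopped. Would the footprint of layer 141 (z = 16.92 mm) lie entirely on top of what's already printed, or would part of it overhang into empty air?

entirely on top

Compare the two slices. At z = 4.44: the cube (footprint 20.5×18) is included at this height (area 369.00 mm²); the cube at (-4, 15) is not intersected at this z (z outside [4.5, 10]); After the difference (first − rest): none of the subtracted shapes is present at this height, so the 20.5×18 cube is unchanged — area = 369.00 mm². At z = 16.92: the cube (footprint 20.5×18) is included at this height (area 369.00 mm²); the cube at (-4, 15) does not reach this height (z outside [4.5, 10]); After the difference (first − rest): none of the subtracted shapes is present at this height, so the 20.5×18 cube is unchanged — area = 369.00 mm². Checking containment: the cross-section at z = 16.92 is a subset of the cross-section at z = 4.44.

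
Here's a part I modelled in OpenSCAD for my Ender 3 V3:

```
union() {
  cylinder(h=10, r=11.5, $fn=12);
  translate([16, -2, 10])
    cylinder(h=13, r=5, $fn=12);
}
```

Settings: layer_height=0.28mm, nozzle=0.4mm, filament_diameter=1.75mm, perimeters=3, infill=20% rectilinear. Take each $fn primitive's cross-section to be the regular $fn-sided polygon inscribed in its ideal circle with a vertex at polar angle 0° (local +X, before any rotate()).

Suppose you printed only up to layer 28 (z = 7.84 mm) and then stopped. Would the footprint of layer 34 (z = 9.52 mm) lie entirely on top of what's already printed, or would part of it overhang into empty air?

Compare the two slices. At z = 7.84: the cylinder: section is a regular 12-gon, circumradius r=11.5 (area = (12/2)·11.500²·sin(360°/12) = 396.75 mm²); the cylinder at (16, -2) does not reach this height (z outside [10, 23]); Taking the union: only the r=11.5 cylinder is present, so the union is just that shape — area = 396.75 mm². At z = 9.52: the r=11.5 cylinder contributes a regular 12-gon of circumradius 11.5 (area = (12/2)·11.500²·sin(360°/12) = 396.75 mm²); the cylinder at (16, -2) does not reach this height (z outside [10, 23]); Combining (union): only the r=11.5 cylinder is present, so the union is just that shape — area = 396.75 mm². Checking containment: the cross-section at z = 9.52 is a subset of the cross-section at z = 7.84.

entirely on top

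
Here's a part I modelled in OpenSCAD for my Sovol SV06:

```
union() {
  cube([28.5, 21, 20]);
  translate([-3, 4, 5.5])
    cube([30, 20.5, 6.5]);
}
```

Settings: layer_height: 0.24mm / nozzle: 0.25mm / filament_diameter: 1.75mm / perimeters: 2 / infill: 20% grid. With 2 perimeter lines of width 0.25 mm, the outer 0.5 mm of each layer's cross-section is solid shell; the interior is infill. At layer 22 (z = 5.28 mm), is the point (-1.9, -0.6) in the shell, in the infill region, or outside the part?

At z = 5.28 mm: the 28.5×21 cube contributes its full rectangle; the cube at (-3, 4) is not intersected at this z (z outside [5.5, 12]); Merging all regions: only the 28.5×21 cube is present, so the union is just that shape — 1 connected region. Overall, the cross-section is a single solid region. The nearest boundary edge runs (0.00, 0.00)→(28.50, 0.00); distance from the point to it = 1.99 mm. The point is not inside any of the regions above, so it lies outside the cross-section (1.99 mm from the nearest boundary).

outside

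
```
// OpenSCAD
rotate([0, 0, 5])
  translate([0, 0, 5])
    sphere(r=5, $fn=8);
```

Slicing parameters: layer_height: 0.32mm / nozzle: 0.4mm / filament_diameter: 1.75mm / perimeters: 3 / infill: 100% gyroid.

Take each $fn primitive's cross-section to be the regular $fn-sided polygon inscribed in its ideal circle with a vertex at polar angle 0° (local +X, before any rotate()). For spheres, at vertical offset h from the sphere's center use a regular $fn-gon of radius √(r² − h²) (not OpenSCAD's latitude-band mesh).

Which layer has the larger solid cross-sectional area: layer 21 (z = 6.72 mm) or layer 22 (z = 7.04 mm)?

layer 21 (z = 6.72 mm)

Layer 21 (z = 6.72): the r=5 sphere contributes a regular 8-gon of circumradius √(5²−1.72²) = 4.695 (area = (8/2)·4.695²·sin(360°/8) = 62.34 mm²); (rotated 5° about Z; rotation is an isometry so areas/perimeters/island counts are preserved). So its area = 62.34 mm². Layer 22 (z = 7.04): the r=5 sphere slices to a regular 8-gon of circumradius 4.565 (√(r²−h²) with h=2.04 from center) (area = (8/2)·4.565²·sin(360°/8) = 58.94 mm²); (rotated 5° about Z; rotation is an isometry so areas/perimeters/island counts are preserved). So its area = 58.94 mm². Layer 21 is larger (62.34 vs 58.94 mm²).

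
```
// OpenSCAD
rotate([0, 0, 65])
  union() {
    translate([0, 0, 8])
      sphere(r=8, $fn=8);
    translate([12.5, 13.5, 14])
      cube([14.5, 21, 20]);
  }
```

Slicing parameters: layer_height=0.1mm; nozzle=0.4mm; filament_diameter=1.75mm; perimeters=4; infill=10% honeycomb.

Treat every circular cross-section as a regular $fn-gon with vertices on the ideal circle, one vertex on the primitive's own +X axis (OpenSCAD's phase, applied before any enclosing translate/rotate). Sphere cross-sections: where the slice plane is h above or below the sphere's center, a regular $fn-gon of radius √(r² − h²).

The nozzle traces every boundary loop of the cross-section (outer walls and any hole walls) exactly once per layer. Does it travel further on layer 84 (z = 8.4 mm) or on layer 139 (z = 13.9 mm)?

Layer 84 (z = 8.4): the r=8 sphere slices to a regular 8-gon of circumradius 7.990 (√(r²−h²) with h=0.4 from center) (perimeter = 2·8·7.990·sin(180°/8) = 48.92 mm); the cube at (12.5, 13.5) is absent (z outside [14, 34]); Taking the union: only the r=8 sphere is present, so the union is just that shape — boundary = 48.92 mm; (whole slice rotated 65° about Z — lengths, areas and connectivity unchanged). So its perimeter = 48.92 mm. Layer 139 (z = 13.9): the r=8 sphere slices to a regular 8-gon of circumradius 5.403 (√(r²−h²) with h=5.9 from center) (perimeter = 2·8·5.403·sin(180°/8) = 33.08 mm); the cube at (12.5, 13.5) does not reach this height (z outside [14, 34]); Taking the union: only the r=8 sphere is present, so the union is just that shape — boundary = 33.08 mm; (whole slice rotated 65° about Z — lengths, areas and connectivity unchanged). So its perimeter = 33.08 mm. Layer 84 is larger (48.92 vs 33.08 mm).

layer 84 (z = 8.4 mm)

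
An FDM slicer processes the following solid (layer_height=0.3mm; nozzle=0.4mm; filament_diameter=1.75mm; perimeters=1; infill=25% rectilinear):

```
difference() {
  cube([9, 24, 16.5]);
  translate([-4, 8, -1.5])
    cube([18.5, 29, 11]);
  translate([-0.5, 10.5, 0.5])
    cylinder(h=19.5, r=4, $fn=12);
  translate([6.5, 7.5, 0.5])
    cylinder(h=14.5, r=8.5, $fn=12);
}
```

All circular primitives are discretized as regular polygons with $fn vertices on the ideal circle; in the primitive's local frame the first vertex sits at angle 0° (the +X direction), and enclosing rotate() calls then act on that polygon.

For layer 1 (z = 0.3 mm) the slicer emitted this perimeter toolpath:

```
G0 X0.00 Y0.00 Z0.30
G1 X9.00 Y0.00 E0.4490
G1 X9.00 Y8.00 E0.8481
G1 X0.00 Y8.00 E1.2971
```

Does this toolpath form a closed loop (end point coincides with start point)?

Start point (G0): (0.00, 0.00). End point (last G1): the path does not return to the start — open.

no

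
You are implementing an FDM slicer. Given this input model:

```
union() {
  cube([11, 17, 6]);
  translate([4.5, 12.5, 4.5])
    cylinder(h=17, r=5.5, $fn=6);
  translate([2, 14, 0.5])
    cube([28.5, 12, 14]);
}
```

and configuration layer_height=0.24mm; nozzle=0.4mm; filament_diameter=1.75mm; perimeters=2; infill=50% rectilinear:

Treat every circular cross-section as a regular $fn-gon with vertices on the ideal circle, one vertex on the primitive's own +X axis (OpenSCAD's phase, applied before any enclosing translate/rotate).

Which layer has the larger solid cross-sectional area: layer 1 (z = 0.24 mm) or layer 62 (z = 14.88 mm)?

Layer 1 (z = 0.24): the cube (footprint 11×17) is included at this height (area 187.00 mm²); the cylinder at (4.5, 12.5) is not intersected at this z (z outside [4.5, 21.5]); the cube at (2, 14) is not intersected at this z (z outside [0.5, 14.5]); Merging all regions: only the 11×17 cube is present, so the union is just that shape — area = 187.00 mm². So its area = 187.00 mm². Layer 62 (z = 14.88): the cube is absent (z outside [0, 6]); the r=5.5 cylinder at (4.5, 12.5) gives a regular 6-gon of circumradius 5.5 (constant along its height) (area = (6/2)·5.500²·sin(360°/6) = 78.59 mm²); the cube at (2, 14) does not reach this height (z outside [0.5, 14.5]); Merging all regions: only the r=5.5 cylinder at (4.5, 12.5) is present, so the union is just that shape — area = 78.59 mm². So its area = 78.59 mm². Layer 1 is larger (187.00 vs 78.59 mm²).

layer 1 (z = 0.24 mm)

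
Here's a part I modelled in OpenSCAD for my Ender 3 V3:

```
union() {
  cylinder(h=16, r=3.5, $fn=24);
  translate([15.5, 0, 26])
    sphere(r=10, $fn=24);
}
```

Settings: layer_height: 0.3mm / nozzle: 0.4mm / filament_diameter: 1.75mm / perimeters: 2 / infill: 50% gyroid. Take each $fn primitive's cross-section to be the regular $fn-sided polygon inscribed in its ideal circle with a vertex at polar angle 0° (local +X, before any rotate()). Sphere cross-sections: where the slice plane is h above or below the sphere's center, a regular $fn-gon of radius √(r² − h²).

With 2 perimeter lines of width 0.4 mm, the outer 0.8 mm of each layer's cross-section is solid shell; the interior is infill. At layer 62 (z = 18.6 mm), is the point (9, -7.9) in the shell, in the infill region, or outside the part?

outside

At z = 18.6 mm: the cylinder does not reach this height (z outside [0, 16]); the r=10 sphere at (15.5, 0) slices to a regular 24-gon of circumradius 6.726 (√(r²−h²) with h=7.4 from center); Merging all regions: only the r=10 sphere at (15.5, 0) is present, so the union is just that shape — 1 connected region. Overall, the cross-section is a single solid region. The nearest boundary edge runs (10.74, -4.76)→(12.14, -5.82); distance from the point to it = 3.56 mm. The point is not inside any of the regions above, so it lies outside the cross-section (3.56 mm from the nearest boundary).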